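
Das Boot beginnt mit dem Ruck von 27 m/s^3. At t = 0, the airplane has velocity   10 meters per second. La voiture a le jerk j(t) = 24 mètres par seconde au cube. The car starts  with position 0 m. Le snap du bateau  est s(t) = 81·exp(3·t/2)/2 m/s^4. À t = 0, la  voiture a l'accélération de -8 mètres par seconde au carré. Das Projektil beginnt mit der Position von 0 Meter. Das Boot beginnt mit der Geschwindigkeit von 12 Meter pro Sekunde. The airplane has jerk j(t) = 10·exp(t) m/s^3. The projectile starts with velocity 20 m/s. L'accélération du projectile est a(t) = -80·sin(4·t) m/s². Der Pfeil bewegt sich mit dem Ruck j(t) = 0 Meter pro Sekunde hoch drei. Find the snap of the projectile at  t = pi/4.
We must differentiate our acceleration equation a(t) = -80·sin(4·t) 2 times. Differentiating acceleration, we get jerk: j(t) = -320·cos(4·t). Differentiating jerk, we get snap: s(t) = 1280·sin(4·t). Using s(t) = 1280·sin(4·t) and substituting t = pi/4, we find s = 0.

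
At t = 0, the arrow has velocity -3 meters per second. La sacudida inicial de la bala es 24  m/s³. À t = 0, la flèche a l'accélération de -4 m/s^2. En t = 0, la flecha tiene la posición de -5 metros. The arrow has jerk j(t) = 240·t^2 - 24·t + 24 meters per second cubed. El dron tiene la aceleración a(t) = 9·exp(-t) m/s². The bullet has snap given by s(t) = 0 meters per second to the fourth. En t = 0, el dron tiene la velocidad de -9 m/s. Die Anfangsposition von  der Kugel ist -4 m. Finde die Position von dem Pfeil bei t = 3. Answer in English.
To find the answer, we compute 3 antiderivatives of j(t) = 240·t^2 - 24·t + 24. The integral of jerk, with a(0) = -4, gives acceleration: a(t) = 80·t^3 - 12·t^2 + 24·t - 4. Integrating acceleration and using the initial condition v(0) = -3, we get v(t) = 20·t^4 - 4·t^3 + 12·t^2 - 4·t - 3. The antiderivative of velocity, with x(0) = -5, gives position: x(t) = 4·t^5 - t^4 + 4·t^3 - 2·t^2 - 3·t - 5. Using x(t) = 4·t^5 - t^4 + 4·t^3 - 2·t^2 - 3·t - 5 and substituting t = 3, we find x = 967.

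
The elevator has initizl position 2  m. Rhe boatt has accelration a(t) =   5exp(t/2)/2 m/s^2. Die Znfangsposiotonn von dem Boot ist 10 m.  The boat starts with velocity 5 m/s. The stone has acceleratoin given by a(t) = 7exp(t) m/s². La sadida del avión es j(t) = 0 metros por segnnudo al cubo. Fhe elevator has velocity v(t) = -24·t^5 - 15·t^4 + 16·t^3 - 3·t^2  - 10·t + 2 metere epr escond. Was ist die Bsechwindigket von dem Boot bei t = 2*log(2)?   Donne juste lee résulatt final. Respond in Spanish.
La velocidad en t = 2*log(2) es v = 10.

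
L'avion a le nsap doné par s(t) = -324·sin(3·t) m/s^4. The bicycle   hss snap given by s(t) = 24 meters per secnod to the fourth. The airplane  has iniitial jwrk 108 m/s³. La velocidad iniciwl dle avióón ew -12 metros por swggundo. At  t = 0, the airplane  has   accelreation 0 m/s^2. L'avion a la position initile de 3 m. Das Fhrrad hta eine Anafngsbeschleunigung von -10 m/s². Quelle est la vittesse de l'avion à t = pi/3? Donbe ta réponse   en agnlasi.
We must find the antiderivative of our snap equation s(t) = -324·sin(3·t) 3 times. Finding the integral of s(t) and using j(0) = 108: j(t) = 108·cos(3·t). Finding the antiderivative of j(t) and using a(0) = 0: a(t) = 36·sin(3·t). Finding the antiderivative of a(t) and using v(0) = -12: v(t) = -12·cos(3·t). Using v(t) = -12·cos(3·t) and substituting t = pi/3, we find v = 12.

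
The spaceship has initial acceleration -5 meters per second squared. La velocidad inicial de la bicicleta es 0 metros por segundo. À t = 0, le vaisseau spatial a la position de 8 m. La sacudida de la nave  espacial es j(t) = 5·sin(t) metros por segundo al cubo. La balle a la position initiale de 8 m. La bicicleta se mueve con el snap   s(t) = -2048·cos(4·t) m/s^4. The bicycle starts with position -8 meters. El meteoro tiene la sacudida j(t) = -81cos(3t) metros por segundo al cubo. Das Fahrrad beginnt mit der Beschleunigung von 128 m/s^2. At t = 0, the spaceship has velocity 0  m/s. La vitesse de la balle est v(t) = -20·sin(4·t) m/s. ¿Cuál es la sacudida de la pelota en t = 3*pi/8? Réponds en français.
Nous devons dériver notre équation de la vitesse v(t) = -20·sin(4·t) 2 fois. En dérivant la vitesse, nous obtenons l'accélération: a(t) = -80·cos(4·t). La dérivée de l'accélération donne le jerk: j(t) = 320·sin(4·t). De l'équation du jerk j(t) = 320·sin(4·t), nous substituons t = 3*pi/8 pour obtenir j = -320.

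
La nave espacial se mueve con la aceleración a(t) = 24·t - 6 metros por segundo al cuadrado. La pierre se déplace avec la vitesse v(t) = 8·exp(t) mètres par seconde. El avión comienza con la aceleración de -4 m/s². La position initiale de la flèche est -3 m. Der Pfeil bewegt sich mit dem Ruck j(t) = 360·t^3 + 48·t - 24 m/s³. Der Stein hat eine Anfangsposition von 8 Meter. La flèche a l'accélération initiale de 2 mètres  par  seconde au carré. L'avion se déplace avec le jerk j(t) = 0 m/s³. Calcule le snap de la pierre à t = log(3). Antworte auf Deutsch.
Ausgehend von der Geschwindigkeit v(t) = 8·exp(t), nehmen wir 3 Ableitungen. Die Ableitung von der Geschwindigkeit ergibt die Beschleunigung: a(t) = 8·exp(t). Mit d/dt von a(t) finden wir j(t) = 8·exp(t). Die Ableitung von dem Ruck ergibt den Snap: s(t) = 8·exp(t). Mit s(t) = 8·exp(t) und Einsetzen von t = log(3), finden wir s = 24.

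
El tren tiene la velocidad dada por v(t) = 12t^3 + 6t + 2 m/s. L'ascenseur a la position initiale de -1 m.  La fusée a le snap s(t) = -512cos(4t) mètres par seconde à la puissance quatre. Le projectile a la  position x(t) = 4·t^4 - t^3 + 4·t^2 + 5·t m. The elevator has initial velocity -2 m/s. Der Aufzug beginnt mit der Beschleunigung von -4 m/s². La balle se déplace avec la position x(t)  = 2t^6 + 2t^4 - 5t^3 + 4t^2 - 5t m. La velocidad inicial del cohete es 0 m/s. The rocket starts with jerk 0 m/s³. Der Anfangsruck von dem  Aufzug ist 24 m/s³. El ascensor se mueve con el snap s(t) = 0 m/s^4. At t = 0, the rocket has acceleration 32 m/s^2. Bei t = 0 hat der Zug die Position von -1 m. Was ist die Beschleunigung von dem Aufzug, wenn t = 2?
Um dies zu lösen, müssen wir 2 Integrale unserer Gleichung für den Snap s(t) = 0 finden. Das Integral von dem Snap, mit j(0) = 24, ergibt den Ruck: j(t) = 24. Mit ∫j(t)dt und Anwendung von a(0) = -4, finden wir a(t) = 24·t - 4. Mit a(t) = 24·t - 4 und Einsetzen von t = 2, finden wir a = 44.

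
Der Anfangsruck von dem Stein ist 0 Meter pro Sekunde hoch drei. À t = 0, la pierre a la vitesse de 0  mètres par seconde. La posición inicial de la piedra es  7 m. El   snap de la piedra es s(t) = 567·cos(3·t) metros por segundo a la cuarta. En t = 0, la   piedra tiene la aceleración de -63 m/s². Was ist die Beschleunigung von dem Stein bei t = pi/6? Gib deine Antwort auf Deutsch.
Wir müssen das Integral unserer Gleichung für den Snap s(t) = 567·cos(3·t) 2-mal finden. Das Integral von dem Snap, mit j(0) = 0, ergibt den Ruck: j(t) = 189·sin(3·t). Die Stammfunktion von dem Ruck ist die Beschleunigung. Mit a(0) = -63 erhalten wir a(t) = -63·cos(3·t). Aus der Gleichung für die Beschleunigung a(t) = -63·cos(3·t), setzen wir t = pi/6 ein und erhalten a = 0.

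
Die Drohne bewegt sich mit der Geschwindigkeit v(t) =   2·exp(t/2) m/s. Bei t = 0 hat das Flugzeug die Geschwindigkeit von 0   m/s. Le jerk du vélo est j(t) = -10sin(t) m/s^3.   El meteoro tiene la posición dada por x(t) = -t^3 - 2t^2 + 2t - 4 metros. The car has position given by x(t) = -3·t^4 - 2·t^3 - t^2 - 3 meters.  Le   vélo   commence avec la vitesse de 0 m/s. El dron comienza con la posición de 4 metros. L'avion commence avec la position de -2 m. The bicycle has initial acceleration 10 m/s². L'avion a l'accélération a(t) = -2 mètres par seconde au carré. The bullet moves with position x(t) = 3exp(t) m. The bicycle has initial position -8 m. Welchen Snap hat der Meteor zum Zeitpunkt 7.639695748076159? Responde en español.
Para resolver esto, necesitamos tomar 4 derivadas de nuestra ecuación de la posición x(t) = -t^3 - 2·t^2 + 2·t - 4. Tomando d/dt de x(t), encontramos v(t) = -3·t^2 - 4·t + 2. La derivada de la velocidad da la aceleración: a(t) = -6·t - 4. Derivando la aceleración, obtenemos la sacudida: j(t) = -6. La derivada de la sacudida da el snap: s(t) = 0. De la ecuación del snap s(t) = 0, sustituimos t = 7.639695748076159 para obtener s = 0.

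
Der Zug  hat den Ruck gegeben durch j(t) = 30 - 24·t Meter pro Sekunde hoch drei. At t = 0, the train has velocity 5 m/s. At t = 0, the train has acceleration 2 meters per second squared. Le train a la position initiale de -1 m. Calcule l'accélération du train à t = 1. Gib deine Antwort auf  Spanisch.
Necesitamos integrar nuestra ecuación de la sacudida j(t) = 30 - 24·t 1 vez. Tomando ∫j(t)dt y aplicando a(0) = 2, encontramos a(t) = -12·t^2 + 30·t + 2. Usando a(t) = -12·t^2 + 30·t + 2 y sustituyendo t = 1, encontramos a = 20.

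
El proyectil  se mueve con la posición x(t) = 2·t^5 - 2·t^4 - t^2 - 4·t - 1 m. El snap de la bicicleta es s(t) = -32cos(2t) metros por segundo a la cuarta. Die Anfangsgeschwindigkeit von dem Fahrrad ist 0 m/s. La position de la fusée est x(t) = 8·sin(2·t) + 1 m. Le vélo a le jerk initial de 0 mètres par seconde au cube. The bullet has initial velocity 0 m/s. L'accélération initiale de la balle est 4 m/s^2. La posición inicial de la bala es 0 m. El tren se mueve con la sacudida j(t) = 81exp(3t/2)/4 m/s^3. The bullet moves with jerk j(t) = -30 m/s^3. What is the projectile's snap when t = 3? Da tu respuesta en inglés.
To solve this, we need to take 4 derivatives of our position equation x(t) = 2·t^5 - 2·t^4 - t^2 - 4·t - 1. Differentiating position, we get velocity: v(t) = 10·t^4 - 8·t^3 - 2·t - 4. Differentiating velocity, we get acceleration: a(t) = 40·t^3 - 24·t^2 - 2. Taking d/dt of a(t), we find j(t) = 120·t^2 - 48·t. The derivative of jerk gives snap: s(t) = 240·t - 48. We have snap s(t) = 240·t - 48. Substituting t = 3: s(3) = 672.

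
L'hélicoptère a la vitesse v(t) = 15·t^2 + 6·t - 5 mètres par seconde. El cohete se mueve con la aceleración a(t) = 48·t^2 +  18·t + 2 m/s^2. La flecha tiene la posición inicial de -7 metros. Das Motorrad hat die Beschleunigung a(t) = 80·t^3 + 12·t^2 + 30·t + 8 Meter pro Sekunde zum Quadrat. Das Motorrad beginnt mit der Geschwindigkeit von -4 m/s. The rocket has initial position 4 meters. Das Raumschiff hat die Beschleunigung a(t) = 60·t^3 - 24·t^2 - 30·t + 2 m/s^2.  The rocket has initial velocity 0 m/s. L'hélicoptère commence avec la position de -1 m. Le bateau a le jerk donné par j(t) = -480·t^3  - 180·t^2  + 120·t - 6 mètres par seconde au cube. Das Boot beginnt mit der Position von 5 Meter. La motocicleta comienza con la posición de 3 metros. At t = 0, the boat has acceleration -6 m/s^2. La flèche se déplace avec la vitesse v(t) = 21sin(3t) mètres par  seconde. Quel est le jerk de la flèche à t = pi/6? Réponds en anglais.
Starting from velocity v(t) = 21·sin(3·t), we take 2 derivatives. Differentiating velocity, we get acceleration: a(t) = 63·cos(3·t). Taking d/dt of a(t), we find j(t) = -189·sin(3·t). From the given jerk equation j(t) = -189·sin(3·t), we substitute t = pi/6 to get j = -189.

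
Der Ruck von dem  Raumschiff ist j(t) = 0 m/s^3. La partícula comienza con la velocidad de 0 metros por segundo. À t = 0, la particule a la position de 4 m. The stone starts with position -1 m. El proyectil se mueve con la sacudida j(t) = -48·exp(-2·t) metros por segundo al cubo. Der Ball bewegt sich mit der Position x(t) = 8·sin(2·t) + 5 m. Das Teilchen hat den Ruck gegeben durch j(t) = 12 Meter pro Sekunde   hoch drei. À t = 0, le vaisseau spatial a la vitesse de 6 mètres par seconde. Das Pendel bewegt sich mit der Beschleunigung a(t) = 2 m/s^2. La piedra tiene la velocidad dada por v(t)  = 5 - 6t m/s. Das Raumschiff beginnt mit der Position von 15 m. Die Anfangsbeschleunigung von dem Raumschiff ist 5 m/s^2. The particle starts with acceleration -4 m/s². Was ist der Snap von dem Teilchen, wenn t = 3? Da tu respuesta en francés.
En partant du jerk j(t) = 12, nous prenons 1 dérivée. En dérivant le jerk, nous obtenons le snap: s(t) = 0. De l'équation du snap s(t) = 0, nous substituons t = 3 pour obtenir s = 0.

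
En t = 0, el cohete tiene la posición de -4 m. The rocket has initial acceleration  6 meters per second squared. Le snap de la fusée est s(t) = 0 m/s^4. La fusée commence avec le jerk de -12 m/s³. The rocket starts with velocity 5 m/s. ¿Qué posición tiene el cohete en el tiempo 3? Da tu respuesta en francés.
Pour résoudre ceci, nous devons prendre 4 intégrales de notre équation du snap s(t) = 0. L'intégrale du snap, avec j(0) = -12, donne le jerk: j(t) = -12. En prenant ∫j(t)dt et en appliquant a(0) = 6, nous trouvons a(t) = 6 - 12·t. En prenant ∫a(t)dt et en appliquant v(0) = 5, nous trouvons v(t) = -6·t^2 + 6·t + 5. En intégrant la vitesse et en utilisant la condition initiale x(0) = -4, nous obtenons x(t) = -2·t^3 + 3·t^2 + 5·t - 4. En utilisant x(t) = -2·t^3 + 3·t^2 + 5·t - 4 et en substituant t = 3, nous trouvons x = -16.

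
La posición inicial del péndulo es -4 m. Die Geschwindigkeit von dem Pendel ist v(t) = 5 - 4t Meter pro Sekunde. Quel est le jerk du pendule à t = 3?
Nous devons dériver notre équation de la vitesse v(t) = 5 - 4·t 2 fois. En dérivant la vitesse, nous obtenons l'accélération: a(t) = -4. En prenant d/dt de a(t), nous trouvons j(t) = 0. De l'équation du jerk j(t) = 0, nous substituons t = 3 pour obtenir j = 0.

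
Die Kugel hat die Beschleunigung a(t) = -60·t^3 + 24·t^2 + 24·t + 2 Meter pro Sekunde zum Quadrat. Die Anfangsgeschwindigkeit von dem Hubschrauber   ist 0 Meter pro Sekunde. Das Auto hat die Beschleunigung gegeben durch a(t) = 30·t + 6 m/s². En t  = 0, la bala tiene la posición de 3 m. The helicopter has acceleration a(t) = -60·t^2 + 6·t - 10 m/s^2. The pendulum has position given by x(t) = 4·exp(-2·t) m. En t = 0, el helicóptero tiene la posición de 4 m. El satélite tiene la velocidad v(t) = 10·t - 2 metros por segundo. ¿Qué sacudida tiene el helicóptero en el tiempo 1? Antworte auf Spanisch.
Debemos derivar nuestra ecuación de la aceleración a(t) = -60·t^2 + 6·t - 10 1 vez. Tomando d/dt de a(t), encontramos j(t) = 6 - 120·t. Tenemos la sacudida j(t) = 6 - 120·t. Sustituyendo t = 1: j(1) = -114.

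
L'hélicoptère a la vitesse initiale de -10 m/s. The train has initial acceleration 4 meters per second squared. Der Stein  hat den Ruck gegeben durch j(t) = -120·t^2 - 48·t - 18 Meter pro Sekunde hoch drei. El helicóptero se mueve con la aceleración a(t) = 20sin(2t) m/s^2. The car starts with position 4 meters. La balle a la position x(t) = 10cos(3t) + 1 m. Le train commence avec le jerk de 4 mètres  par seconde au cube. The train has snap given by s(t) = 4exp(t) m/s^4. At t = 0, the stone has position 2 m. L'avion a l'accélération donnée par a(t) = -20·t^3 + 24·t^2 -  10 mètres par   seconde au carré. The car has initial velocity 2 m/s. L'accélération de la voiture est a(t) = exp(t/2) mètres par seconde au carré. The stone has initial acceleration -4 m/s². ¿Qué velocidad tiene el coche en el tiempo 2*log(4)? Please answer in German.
Wir müssen unsere Gleichung für die Beschleunigung a(t) = exp(t/2) 1-mal integrieren. Mit ∫a(t)dt und Anwendung von v(0) = 2, finden wir v(t) = 2·exp(t/2). Mit v(t) = 2·exp(t/2) und Einsetzen von t = 2*log(4), finden wir v = 8.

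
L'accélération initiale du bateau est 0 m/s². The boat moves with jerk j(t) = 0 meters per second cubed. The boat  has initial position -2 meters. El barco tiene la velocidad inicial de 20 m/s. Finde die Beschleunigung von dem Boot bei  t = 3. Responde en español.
Debemos encontrar la antiderivada de nuestra ecuación de la sacudida j(t) = 0 1 vez. La antiderivada de la sacudida es la aceleración. Usando a(0) = 0, obtenemos a(t) = 0. De la ecuación de la aceleración a(t) = 0, sustituimos t = 3 para obtener a = 0.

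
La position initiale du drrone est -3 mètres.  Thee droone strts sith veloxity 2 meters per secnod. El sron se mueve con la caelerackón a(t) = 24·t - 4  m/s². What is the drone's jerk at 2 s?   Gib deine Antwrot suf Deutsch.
Wir müssen unsere Gleichung für die Beschleunigung a(t) = 24·t - 4 1-mal ableiten. Durch Ableiten von der Beschleunigung erhalten wir den Ruck: j(t) = 24. Wir haben den Ruck j(t) = 24. Durch Einsetzen von t = 2: j(2) = 24.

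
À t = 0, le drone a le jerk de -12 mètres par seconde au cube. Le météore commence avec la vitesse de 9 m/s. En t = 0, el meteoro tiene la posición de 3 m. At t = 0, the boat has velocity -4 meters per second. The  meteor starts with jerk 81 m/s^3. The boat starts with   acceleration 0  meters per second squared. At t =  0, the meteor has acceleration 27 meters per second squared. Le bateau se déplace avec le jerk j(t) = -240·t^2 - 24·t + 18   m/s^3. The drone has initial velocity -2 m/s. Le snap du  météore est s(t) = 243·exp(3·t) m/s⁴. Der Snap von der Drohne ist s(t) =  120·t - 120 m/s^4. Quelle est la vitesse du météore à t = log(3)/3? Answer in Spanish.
Debemos encontrar la antiderivada de nuestra ecuación del snap s(t) = 243·exp(3·t) 3 veces. La antiderivada del snap es la sacudida. Usando j(0) = 81, obtenemos j(t) = 81·exp(3·t). Integrando la sacudida y usando la condición inicial a(0) = 27, obtenemos a(t) = 27·exp(3·t). Tomando ∫a(t)dt y aplicando v(0) = 9, encontramos v(t) = 9·exp(3·t). Usando v(t) = 9·exp(3·t) y sustituyendo t = log(3)/3, encontramos v = 27.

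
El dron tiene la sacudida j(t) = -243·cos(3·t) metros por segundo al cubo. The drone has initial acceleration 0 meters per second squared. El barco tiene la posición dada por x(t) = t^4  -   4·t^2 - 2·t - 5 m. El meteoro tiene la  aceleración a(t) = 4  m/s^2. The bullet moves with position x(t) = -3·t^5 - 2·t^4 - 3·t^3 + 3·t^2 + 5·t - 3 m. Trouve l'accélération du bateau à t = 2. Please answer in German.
Um dies zu lösen, müssen wir 2 Ableitungen unserer Gleichung für die Position x(t) = t^4 - 4·t^2 - 2·t - 5 nehmen. Durch Ableiten von der Position erhalten wir die Geschwindigkeit: v(t) = 4·t^3 - 8·t - 2. Durch Ableiten von der Geschwindigkeit erhalten wir die Beschleunigung: a(t) = 12·t^2 - 8. Aus der Gleichung für die Beschleunigung a(t) = 12·t^2 - 8, setzen wir t = 2 ein und erhalten a = 40.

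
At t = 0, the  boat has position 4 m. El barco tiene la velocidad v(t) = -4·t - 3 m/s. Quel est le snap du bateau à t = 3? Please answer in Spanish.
Partiendo de la velocidad v(t) = -4·t - 3, tomamos 3 derivadas. Tomando d/dt de v(t), encontramos a(t) = -4. La derivada de la aceleración da la sacudida: j(t) = 0. Derivando la sacudida, obtenemos el snap: s(t) = 0. Usando s(t) = 0 y sustituyendo t = 3, encontramos s = 0.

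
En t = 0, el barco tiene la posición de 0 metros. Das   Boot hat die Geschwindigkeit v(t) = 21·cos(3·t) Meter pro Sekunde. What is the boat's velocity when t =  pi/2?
Using v(t) = 21·cos(3·t) and substituting t = pi/2, we find v = 0.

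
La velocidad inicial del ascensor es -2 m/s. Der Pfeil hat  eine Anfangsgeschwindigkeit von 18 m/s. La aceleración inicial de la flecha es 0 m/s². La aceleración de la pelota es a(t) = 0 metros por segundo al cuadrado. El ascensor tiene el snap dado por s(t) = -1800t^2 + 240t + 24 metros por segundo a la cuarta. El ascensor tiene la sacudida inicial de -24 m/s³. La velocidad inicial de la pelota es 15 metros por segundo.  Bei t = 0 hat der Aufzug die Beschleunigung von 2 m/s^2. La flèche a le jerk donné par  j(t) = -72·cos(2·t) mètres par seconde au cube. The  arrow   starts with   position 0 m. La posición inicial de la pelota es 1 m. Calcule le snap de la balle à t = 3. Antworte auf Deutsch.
Um dies zu lösen, müssen wir 2 Ableitungen unserer Gleichung für die Beschleunigung a(t) = 0 nehmen. Die Ableitung von der Beschleunigung ergibt den Ruck: j(t) = 0. Mit d/dt von j(t) finden wir s(t) = 0. Mit s(t) = 0 und Einsetzen von t = 3, finden wir s = 0.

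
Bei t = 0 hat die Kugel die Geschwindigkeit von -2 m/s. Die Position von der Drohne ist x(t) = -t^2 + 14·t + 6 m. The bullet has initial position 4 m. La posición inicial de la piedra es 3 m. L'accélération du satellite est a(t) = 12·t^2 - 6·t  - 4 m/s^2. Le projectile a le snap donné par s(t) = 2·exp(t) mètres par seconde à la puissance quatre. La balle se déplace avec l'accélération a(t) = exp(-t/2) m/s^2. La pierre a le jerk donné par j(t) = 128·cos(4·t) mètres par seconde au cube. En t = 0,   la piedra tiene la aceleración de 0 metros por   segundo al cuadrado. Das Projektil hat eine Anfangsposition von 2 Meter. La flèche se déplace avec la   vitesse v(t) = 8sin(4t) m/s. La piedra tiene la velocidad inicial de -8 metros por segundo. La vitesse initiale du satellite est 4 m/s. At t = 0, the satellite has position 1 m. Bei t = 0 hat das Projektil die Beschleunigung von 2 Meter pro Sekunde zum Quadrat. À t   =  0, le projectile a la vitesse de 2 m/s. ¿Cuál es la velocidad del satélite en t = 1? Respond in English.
We need to integrate our acceleration equation a(t) = 12·t^2 - 6·t - 4 1 time. The integral of acceleration is velocity. Using v(0) = 4, we get v(t) = 4·t^3 - 3·t^2 - 4·t + 4. Using v(t) = 4·t^3 - 3·t^2 - 4·t + 4 and substituting t = 1, we find v = 1.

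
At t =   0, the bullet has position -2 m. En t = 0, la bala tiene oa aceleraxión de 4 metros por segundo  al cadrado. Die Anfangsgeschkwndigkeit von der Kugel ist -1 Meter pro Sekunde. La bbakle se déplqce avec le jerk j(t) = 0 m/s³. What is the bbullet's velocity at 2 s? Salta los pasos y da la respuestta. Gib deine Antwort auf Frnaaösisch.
À t = 2, v = 7.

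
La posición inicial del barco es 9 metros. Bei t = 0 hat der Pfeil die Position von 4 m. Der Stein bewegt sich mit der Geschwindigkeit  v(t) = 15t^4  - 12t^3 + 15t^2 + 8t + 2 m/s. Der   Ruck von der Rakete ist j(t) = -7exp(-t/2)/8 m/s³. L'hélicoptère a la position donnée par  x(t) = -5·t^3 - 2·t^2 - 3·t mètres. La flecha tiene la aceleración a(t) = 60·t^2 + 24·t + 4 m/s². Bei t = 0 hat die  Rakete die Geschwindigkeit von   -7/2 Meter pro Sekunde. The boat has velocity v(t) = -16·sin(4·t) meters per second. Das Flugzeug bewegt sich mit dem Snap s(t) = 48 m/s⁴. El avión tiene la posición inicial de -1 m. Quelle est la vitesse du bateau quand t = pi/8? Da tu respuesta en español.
De la ecuación de la velocidad v(t) = -16·sin(4·t), sustituimos t = pi/8 para obtener v = -16.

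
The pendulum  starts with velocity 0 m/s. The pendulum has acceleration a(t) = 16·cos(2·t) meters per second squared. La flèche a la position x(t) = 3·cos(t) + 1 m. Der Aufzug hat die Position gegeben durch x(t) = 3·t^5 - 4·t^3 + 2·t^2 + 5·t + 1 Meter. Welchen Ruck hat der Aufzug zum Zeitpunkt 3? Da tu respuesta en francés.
Nous devons dériver notre équation de la position x(t) = 3·t^5 - 4·t^3 + 2·t^2 + 5·t + 1 3 fois. En prenant d/dt de x(t), nous trouvons v(t) = 15·t^4 - 12·t^2 + 4·t + 5. En prenant d/dt de v(t), nous trouvons a(t) = 60·t^3 - 24·t + 4. En dérivant l'accélération, nous obtenons le jerk: j(t) = 180·t^2 - 24. Nous avons le jerk j(t) = 180·t^2 - 24. En substituant t = 3: j(3) = 1596.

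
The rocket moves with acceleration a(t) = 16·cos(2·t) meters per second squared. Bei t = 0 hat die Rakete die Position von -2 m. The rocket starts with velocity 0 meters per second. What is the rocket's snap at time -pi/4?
Starting from acceleration a(t) = 16·cos(2·t), we take 2 derivatives. Taking d/dt of a(t), we find j(t) = -32·sin(2·t). Differentiating jerk, we get snap: s(t) = -64·cos(2·t). Using s(t) = -64·cos(2·t) and substituting t = -pi/4, we find s = 0.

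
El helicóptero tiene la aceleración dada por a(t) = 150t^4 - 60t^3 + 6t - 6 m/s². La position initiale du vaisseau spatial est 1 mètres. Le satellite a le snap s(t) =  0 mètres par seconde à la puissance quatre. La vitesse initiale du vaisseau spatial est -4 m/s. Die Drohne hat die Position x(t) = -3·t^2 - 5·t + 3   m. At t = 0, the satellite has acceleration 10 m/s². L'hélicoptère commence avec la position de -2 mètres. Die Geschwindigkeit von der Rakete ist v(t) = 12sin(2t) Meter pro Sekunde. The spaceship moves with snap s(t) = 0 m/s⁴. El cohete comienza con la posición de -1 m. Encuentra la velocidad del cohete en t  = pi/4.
Tenemos la velocidad v(t) = 12·sin(2·t). Sustituyendo t = pi/4: v(pi/4) = 12.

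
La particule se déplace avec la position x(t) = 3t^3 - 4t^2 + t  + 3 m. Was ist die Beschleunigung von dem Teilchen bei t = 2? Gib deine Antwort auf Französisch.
En partant de la position x(t) = 3·t^3 - 4·t^2 + t + 3, nous prenons 2 dérivées. En prenant d/dt de x(t), nous trouvons v(t) = 9·t^2 - 8·t + 1. En dérivant la vitesse, nous obtenons l'accélération: a(t) = 18·t - 8. Nous avons l'accélération a(t) = 18·t - 8. En substituant t = 2: a(2) = 28.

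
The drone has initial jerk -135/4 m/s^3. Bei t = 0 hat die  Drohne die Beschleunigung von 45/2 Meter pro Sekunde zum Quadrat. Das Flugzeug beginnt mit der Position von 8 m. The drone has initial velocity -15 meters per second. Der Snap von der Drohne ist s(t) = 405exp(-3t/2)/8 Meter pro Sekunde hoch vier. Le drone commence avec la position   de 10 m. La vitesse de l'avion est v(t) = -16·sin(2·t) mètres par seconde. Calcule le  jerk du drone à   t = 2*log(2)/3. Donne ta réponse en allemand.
Wir müssen unsere Gleichung für den Snap s(t) = 405·exp(-3·t/2)/8 1-mal integrieren. Das Integral von dem Snap, mit j(0) = -135/4, ergibt den Ruck: j(t) = -135·exp(-3·t/2)/4. Wir haben den Ruck j(t) = -135·exp(-3·t/2)/4. Durch Einsetzen von t = 2*log(2)/3: j(2*log(2)/3) = -135/8.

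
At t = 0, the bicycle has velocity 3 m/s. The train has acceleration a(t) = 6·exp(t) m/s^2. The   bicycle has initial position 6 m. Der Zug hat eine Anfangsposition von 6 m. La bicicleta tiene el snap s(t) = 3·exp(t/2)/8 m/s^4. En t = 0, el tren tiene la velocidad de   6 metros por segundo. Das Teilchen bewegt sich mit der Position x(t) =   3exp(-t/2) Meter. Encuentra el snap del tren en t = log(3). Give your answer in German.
Ausgehend von der Beschleunigung a(t) = 6·exp(t), nehmen wir 2 Ableitungen. Durch Ableiten von der Beschleunigung erhalten wir den Ruck: j(t) = 6·exp(t). Die Ableitung von dem Ruck ergibt den Snap: s(t) = 6·exp(t). Aus der Gleichung für den Snap s(t) = 6·exp(t), setzen wir t = log(3) ein und erhalten s = 18.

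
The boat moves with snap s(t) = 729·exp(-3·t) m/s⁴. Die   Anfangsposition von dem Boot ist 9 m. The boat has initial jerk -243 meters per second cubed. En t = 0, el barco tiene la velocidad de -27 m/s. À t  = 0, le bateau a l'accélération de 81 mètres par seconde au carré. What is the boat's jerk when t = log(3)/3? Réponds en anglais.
To find the answer, we compute 1 antiderivative of s(t) = 729·exp(-3·t). The antiderivative of snap is jerk. Using j(0) = -243, we get j(t) = -243·exp(-3·t). We have jerk j(t) = -243·exp(-3·t). Substituting t = log(3)/3: j(log(3)/3) = -81.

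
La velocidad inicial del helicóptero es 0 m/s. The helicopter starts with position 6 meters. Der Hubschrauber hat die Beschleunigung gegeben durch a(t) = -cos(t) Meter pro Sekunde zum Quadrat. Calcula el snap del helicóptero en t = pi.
Partiendo de la aceleración a(t) = -cos(t), tomamos 2 derivadas. Derivando la aceleración, obtenemos la sacudida: j(t) = sin(t). Derivando la sacudida, obtenemos el snap: s(t) = cos(t). Tenemos el snap s(t) = cos(t). Sustituyendo t = pi: s(pi) = -1.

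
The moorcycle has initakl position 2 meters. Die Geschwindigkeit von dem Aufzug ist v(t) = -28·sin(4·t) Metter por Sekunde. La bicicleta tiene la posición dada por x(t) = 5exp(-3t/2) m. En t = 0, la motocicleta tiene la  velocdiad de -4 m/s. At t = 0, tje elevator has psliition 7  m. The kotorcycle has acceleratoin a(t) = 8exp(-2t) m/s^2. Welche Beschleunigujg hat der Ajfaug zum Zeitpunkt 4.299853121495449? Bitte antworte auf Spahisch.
Para resolver esto, necesitamos tomar 1 derivada de nuestra ecuación de la velocidad v(t) = -28·sin(4·t). Derivando la velocidad, obtenemos la aceleración: a(t) = -112·cos(4·t). Tenemos la aceleración a(t) = -112·cos(4·t). Sustituyendo t = 4.299853121495449: a(4.299853121495449) = 8.87755387488597.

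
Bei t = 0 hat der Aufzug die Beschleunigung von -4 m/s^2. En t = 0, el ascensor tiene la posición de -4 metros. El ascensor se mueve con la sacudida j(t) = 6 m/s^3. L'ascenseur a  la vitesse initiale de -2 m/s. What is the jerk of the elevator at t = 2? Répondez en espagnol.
De la ecuación de la sacudida j(t) = 6, sustituimos t = 2 para obtener j = 6.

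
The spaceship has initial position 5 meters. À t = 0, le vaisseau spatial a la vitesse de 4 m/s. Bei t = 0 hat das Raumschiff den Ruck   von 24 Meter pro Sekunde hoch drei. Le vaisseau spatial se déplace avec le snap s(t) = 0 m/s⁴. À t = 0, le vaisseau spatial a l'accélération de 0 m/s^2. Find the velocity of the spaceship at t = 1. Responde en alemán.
Wir müssen unsere Gleichung für den Snap s(t) = 0 3-mal integrieren. Durch Integration von dem Snap und Verwendung der Anfangsbedingung j(0) = 24, erhalten wir j(t) = 24. Das Integral von dem Ruck ist die Beschleunigung. Mit a(0) = 0 erhalten wir a(t) = 24·t. Durch Integration von der Beschleunigung und Verwendung der Anfangsbedingung v(0) = 4, erhalten wir v(t) = 12·t^2 + 4. Aus der Gleichung für die Geschwindigkeit v(t) = 12·t^2 + 4, setzen wir t = 1 ein und erhalten v = 16.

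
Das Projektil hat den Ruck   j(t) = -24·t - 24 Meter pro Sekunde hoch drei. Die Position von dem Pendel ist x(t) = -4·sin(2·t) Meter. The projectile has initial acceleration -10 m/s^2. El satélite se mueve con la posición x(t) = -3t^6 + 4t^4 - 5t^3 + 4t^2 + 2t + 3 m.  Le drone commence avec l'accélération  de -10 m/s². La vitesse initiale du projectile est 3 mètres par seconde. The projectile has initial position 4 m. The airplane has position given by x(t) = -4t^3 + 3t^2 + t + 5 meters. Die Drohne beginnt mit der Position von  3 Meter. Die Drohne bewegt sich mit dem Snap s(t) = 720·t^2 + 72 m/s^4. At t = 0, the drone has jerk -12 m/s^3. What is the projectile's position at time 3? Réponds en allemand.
Um dies zu lösen, müssen wir 3 Stammfunktionen unserer Gleichung für den Ruck j(t) = -24·t - 24 finden. Mit ∫j(t)dt und Anwendung von a(0) = -10, finden wir a(t) = -12·t^2 - 24·t - 10. Die Stammfunktion von der Beschleunigung ist die Geschwindigkeit. Mit v(0) = 3 erhalten wir v(t) = -4·t^3 - 12·t^2 - 10·t + 3. Mit ∫v(t)dt und Anwendung von x(0) = 4, finden wir x(t) = -t^4 - 4·t^3 - 5·t^2 + 3·t + 4. Wir haben die Position x(t) = -t^4 - 4·t^3 - 5·t^2 + 3·t + 4. Durch Einsetzen von t = 3: x(3) = -221.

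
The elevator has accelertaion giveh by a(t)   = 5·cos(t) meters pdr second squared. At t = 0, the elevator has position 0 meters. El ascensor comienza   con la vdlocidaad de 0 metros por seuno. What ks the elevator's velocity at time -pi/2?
To find the answer, we compute 1 integral of a(t) = 5·cos(t). The antiderivative of acceleration is velocity. Using v(0) = 0, we get v(t) = 5·sin(t). Using v(t) = 5·sin(t) and substituting t = -pi/2, we find v = -5.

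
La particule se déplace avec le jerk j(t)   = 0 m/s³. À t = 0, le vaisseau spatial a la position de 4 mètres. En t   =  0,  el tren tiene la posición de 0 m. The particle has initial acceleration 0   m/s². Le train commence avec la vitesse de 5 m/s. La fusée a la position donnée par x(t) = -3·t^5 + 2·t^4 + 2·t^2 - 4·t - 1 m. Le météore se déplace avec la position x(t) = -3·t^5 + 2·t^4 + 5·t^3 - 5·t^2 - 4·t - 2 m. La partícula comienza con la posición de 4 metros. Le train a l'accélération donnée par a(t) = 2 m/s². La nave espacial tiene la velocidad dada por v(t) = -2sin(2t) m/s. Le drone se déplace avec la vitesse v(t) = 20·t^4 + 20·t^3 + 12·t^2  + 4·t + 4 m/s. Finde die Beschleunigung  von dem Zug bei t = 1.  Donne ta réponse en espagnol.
De la ecuación de la aceleración a(t) = 2, sustituimos t = 1 para obtener a = 2.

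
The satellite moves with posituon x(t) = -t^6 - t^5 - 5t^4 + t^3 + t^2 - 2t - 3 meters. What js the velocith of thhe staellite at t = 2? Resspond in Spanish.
Debemos derivar nuestra ecuación de la posición x(t) = -t^6 - t^5 - 5·t^4 + t^3 + t^2 - 2·t - 3 1 vez. Tomando d/dt de x(t), encontramos v(t) = -6·t^5 - 5·t^4 - 20·t^3 + 3·t^2 + 2·t - 2. Usando v(t) = -6·t^5 - 5·t^4 - 20·t^3 + 3·t^2 + 2·t - 2 y sustituyendo t = 2, encontramos v = -418.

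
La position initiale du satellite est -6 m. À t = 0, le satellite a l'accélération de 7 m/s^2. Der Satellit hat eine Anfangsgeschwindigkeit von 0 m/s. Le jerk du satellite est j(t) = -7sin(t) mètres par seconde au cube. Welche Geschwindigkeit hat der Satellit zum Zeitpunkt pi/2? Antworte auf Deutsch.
Ausgehend von dem Ruck j(t) = -7·sin(t), nehmen wir 2 Integrale. Das Integral von dem Ruck, mit a(0) = 7, ergibt die Beschleunigung: a(t) = 7·cos(t). Das Integral von der Beschleunigung, mit v(0) = 0, ergibt die Geschwindigkeit: v(t) = 7·sin(t). Mit v(t) = 7·sin(t) und Einsetzen von t = pi/2, finden wir v = 7.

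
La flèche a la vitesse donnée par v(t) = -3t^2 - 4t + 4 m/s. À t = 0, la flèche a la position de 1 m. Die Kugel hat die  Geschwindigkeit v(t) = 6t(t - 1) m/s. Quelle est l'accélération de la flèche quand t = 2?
Nous devons dériver notre équation de la vitesse v(t) = -3·t^2 - 4·t + 4 1 fois. La dérivée de la vitesse donne l'accélération: a(t) = -6·t - 4. En utilisant a(t) = -6·t - 4 et en substituant t = 2, nous trouvons a = -16.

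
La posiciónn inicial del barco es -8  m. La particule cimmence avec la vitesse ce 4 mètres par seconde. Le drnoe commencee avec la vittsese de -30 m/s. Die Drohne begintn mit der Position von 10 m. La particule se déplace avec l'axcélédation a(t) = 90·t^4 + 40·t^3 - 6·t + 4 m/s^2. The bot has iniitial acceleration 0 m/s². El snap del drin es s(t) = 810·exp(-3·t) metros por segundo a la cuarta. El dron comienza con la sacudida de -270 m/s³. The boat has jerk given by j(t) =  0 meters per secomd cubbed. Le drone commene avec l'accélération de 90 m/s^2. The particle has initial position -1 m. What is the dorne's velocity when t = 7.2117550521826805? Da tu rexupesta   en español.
Partiendo del snap s(t) = 810·exp(-3·t), tomamos 3 antiderivadas. Tomando ∫s(t)dt y aplicando j(0) = -270, encontramos j(t) = -270·exp(-3·t). La antiderivada de la sacudida es la aceleración. Usando a(0) = 90, obtenemos a(t) = 90·exp(-3·t). Tomando ∫a(t)dt y aplicando v(0) = -30, encontramos v(t) = -30·exp(-3·t). Tenemos la velocidad v(t) = -30·exp(-3·t). Sustituyendo t = 7.2117550521826805: v(7.2117550521826805) = -1.20516076028190E-8.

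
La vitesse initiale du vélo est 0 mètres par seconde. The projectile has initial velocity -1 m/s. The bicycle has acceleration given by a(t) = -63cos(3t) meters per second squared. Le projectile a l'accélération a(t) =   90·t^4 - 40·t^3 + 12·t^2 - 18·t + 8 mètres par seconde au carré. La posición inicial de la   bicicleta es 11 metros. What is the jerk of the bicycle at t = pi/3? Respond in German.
Um dies zu lösen, müssen wir 1 Ableitung unserer Gleichung für die Beschleunigung a(t) = -63·cos(3·t) nehmen. Die Ableitung von der Beschleunigung ergibt den Ruck: j(t) = 189·sin(3·t). Aus der Gleichung für den Ruck j(t) = 189·sin(3·t), setzen wir t = pi/3 ein und erhalten j = 0.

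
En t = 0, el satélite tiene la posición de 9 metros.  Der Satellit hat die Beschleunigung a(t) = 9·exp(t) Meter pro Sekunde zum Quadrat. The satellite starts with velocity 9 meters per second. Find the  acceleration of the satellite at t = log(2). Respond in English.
We have acceleration a(t) = 9·exp(t). Substituting t = log(2): a(log(2)) = 18.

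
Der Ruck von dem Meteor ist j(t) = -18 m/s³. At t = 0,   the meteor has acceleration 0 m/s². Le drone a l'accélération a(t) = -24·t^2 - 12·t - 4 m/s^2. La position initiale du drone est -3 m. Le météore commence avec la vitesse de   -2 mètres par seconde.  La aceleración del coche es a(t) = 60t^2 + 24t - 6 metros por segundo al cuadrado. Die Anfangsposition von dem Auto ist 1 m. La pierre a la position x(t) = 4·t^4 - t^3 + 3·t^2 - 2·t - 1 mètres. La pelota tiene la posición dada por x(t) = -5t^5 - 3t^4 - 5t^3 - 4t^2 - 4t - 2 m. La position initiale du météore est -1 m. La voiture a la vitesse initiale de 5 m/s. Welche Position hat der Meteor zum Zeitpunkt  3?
Wir müssen die Stammfunktion unserer Gleichung für den Ruck j(t) = -18 3-mal finden. Mit ∫j(t)dt und Anwendung von a(0) = 0, finden wir a(t) = -18·t. Mit ∫a(t)dt und Anwendung von v(0) = -2, finden wir v(t) = -9·t^2 - 2. Die Stammfunktion von der Geschwindigkeit, mit x(0) = -1, ergibt die Position: x(t) = -3·t^3 - 2·t - 1. Mit x(t) = -3·t^3 - 2·t - 1 und Einsetzen von t = 3, finden wir x = -88.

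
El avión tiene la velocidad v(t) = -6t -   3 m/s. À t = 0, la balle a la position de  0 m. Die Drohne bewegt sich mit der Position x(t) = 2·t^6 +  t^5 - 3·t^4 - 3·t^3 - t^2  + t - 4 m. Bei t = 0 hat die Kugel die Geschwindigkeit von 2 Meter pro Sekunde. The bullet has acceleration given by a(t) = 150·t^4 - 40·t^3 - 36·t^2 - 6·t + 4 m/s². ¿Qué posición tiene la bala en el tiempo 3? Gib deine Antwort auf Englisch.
Starting from acceleration a(t) = 150·t^4 - 40·t^3 - 36·t^2 - 6·t + 4, we take 2 antiderivatives. Integrating acceleration and using the initial condition v(0) = 2, we get v(t) = 30·t^5 - 10·t^4 - 12·t^3 - 3·t^2 + 4·t + 2. Finding the integral of v(t) and using x(0) = 0: x(t) = 5·t^6 - 2·t^5 - 3·t^4 - t^3 + 2·t^2 + 2·t. Using x(t) = 5·t^6 - 2·t^5 - 3·t^4 - t^3 + 2·t^2 + 2·t and substituting t = 3, we find x = 2913.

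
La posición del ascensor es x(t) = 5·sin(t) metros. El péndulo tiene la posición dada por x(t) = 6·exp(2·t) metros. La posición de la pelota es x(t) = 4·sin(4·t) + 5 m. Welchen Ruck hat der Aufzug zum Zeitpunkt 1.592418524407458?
Ausgehend von der Position x(t) = 5·sin(t), nehmen wir 3 Ableitungen. Mit d/dt von x(t) finden wir v(t) = 5·cos(t). Mit d/dt von v(t) finden wir a(t) = -5·sin(t). Mit d/dt von a(t) finden wir j(t) = -5·cos(t). Mit j(t) = -5·cos(t) und Einsetzen von t = 1.592418524407458, finden wir j = 0.108102564261812.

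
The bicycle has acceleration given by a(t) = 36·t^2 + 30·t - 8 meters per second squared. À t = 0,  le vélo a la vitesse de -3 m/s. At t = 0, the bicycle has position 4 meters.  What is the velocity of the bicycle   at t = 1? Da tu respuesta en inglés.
To find the answer, we compute 1 antiderivative of a(t) = 36·t^2 + 30·t - 8. Integrating acceleration and using the initial condition v(0) = -3, we get v(t) = 12·t^3 + 15·t^2 - 8·t - 3. We have velocity v(t) = 12·t^3 + 15·t^2 - 8·t - 3. Substituting t = 1: v(1) = 16.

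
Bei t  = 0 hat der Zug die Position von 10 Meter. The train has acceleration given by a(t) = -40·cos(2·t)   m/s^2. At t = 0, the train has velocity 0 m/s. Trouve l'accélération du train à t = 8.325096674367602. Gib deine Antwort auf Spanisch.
Tenemos la aceleración a(t) = -40·cos(2·t). Sustituyendo t = 8.325096674367602: a(8.325096674367602) = 23.5194256054509.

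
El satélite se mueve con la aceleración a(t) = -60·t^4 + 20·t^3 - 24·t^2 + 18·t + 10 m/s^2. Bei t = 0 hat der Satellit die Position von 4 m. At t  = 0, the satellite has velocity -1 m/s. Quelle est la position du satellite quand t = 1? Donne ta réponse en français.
En partant de l'accélération a(t) = -60·t^4 + 20·t^3 - 24·t^2 + 18·t + 10, nous prenons 2 primitives. En intégrant l'accélération et en utilisant la condition initiale v(0) = -1, nous obtenons v(t) = -12·t^5 + 5·t^4 - 8·t^3 + 9·t^2 + 10·t - 1. L'intégrale de la vitesse est la position. En utilisant x(0) = 4, nous obtenons x(t) = -2·t^6 + t^5 - 2·t^4 + 3·t^3 + 5·t^2 - t + 4. De l'équation de la position x(t) = -2·t^6 + t^5 - 2·t^4 + 3·t^3 + 5·t^2 - t + 4, nous substituons t = 1 pour obtenir x = 8.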